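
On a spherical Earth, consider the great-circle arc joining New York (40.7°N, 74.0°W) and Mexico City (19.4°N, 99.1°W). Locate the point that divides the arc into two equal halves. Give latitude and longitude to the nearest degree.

Convert each endpoint to a unit vector on the sphere (x = cos φ cos λ, y = cos φ sin λ, z = sin φ).
The central angle between the endpoints is δ = arccos(p₁·p₂) ≈ 0.527 rad (30.2°).
Interpolate at f = 1/2 with slerp weights a = sin((1−f)δ)/sin δ ≈ 0.518, b = sin(fδ)/sin δ ≈ 0.518.
p = a·p₁ + b·p₂ ≈ (0.031, -0.860, 0.510); φ = arcsin(p_z) ≈ 30.65°, λ = atan2(p_y, p_x) ≈ -87.94°.

≈ (31°N, 88°W)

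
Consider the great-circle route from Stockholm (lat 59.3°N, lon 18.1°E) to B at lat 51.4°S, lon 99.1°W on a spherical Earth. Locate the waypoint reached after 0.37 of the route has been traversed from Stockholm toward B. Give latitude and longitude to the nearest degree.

The haversine formula gives a central angle δ ≈ 2.528 rad (144.8°) between the endpoints.
Interpolate at f = 0.37 with slerp weights a = sin((1−f)δ)/sin δ ≈ 1.736, b = sin(fδ)/sin δ ≈ 1.398.
p = a·p₁ + b·p₂ ≈ (0.705, -0.586, 0.401); φ = arcsin(p_z) ≈ 23.62°, λ = atan2(p_y, p_x) ≈ -39.73°.

≈ lat 24°N, lon 40°W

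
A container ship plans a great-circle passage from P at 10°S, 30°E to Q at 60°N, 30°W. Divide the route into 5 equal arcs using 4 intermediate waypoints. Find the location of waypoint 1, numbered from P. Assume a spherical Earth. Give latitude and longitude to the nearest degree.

From cos δ = sin φ₁ sin φ₂ + cos φ₁ cos φ₂ cos Δλ, the central angle is δ ≈ 1.475 rad (84.5°).
Interpolate at f = 1/5 with slerp weights a = sin((1−f)δ)/sin δ ≈ 0.929, b = sin(fδ)/sin δ ≈ 0.292.
p = a·p₁ + b·p₂ ≈ (0.919, 0.384, 0.092); φ = arcsin(p_z) ≈ 5.26°, λ = atan2(p_y, p_x) ≈ 22.70°.

≈ 5°N, 23°E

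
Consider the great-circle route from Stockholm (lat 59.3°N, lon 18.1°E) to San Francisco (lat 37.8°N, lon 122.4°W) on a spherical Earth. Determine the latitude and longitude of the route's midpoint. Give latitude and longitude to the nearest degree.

≈ lat 71°N, lon 83°W

Write both endpoints as unit vectors p₁, p₂ with components (cos φ cos λ, cos φ sin λ, sin φ).
The central angle between the endpoints is δ = arccos(p₁·p₂) ≈ 1.353 rad (77.5°).
Interpolate at f = 1/2 with slerp weights a = sin((1−f)δ)/sin δ ≈ 0.641, b = sin(fδ)/sin δ ≈ 0.641.
p = a·p₁ + b·p₂ ≈ (0.040, -0.326, 0.944); φ = arcsin(p_z) ≈ 70.82°, λ = atan2(p_y, p_x) ≈ -83.06°.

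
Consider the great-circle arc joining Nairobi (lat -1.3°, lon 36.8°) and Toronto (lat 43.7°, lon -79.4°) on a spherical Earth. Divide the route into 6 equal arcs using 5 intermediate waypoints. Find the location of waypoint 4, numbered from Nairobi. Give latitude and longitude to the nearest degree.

≈ lat 43°, lon -28°

The haversine formula gives a central angle δ ≈ 1.912 rad (109.6°) between the endpoints.
Interpolate at f = 4/6 with slerp weights a = sin((1−f)δ)/sin δ ≈ 0.632, b = sin(fδ)/sin δ ≈ 1.015.
p = a·p₁ + b·p₂ ≈ (0.641, -0.343, 0.687); φ = arcsin(p_z) ≈ 43.39°, λ = atan2(p_y, p_x) ≈ -28.18°.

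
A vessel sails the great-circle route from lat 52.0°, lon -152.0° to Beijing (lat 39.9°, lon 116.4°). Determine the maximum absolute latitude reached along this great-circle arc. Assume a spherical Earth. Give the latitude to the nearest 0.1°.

The great circle lies in the plane with unit normal n̂ = (p₁ × p₂)/|p₁ × p₂|.
Here n̂_z ≈ -0.542; the vertex latitude is φ_max = arccos|n̂_z| ≈ 57.2°.

≈ 57.2°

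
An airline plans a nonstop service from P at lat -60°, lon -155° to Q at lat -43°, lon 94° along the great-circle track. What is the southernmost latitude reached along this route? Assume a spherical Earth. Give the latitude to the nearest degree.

The great circle lies in the plane with unit normal n̂ = (p₁ × p₂)/|p₁ × p₂|.
Here n̂_z ≈ -0.384; the vertex latitude is φ_max = arccos|n̂_z| ≈ 67.4°.

≈ -67°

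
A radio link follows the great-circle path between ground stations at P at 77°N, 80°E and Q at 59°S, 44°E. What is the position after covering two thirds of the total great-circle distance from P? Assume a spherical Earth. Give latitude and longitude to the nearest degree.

≈ 13°S, 52°E

Convert each endpoint to a unit vector on the sphere (x = cos φ cos λ, y = cos φ sin λ, z = sin φ).
The central angle between the endpoints is δ = arccos(p₁·p₂) ≈ 2.406 rad (137.9°).
Interpolate at f = 2/3 with slerp weights a = sin((1−f)δ)/sin δ ≈ 1.071, b = sin(fδ)/sin δ ≈ 1.490.
p = a·p₁ + b·p₂ ≈ (0.594, 0.770, -0.233); φ = arcsin(p_z) ≈ -13.48°, λ = atan2(p_y, p_x) ≈ 52.37°.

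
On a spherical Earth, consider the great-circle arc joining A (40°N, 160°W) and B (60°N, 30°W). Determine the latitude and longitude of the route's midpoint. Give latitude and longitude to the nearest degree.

From cos δ = sin φ₁ sin φ₂ + cos φ₁ cos φ₂ cos Δλ, the central angle is δ ≈ 1.255 rad (71.9°).
Interpolate at f = 1/2 with slerp weights a = sin((1−f)δ)/sin δ ≈ 0.618, b = sin(fδ)/sin δ ≈ 0.618.
p = a·p₁ + b·p₂ ≈ (-0.177, -0.316, 0.932); φ = arcsin(p_z) ≈ 68.75°, λ = atan2(p_y, p_x) ≈ -119.26°.

≈ (69°N, 119°W)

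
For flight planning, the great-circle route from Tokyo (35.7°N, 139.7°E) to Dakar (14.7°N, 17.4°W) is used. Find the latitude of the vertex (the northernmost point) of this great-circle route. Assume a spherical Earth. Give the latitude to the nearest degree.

The great circle lies in the plane with unit normal n̂ = (p₁ × p₂)/|p₁ × p₂|.
Here n̂_z ≈ -0.374; the vertex latitude is φ_max = arccos|n̂_z| ≈ 68.1°.
Check via Clairaut: cos φ_max = |cos φ₁| · sin C = cos(35.7°)·sin(27.4°) ≈ 0.374, again giving ≈ 68.1°.

≈ 68°N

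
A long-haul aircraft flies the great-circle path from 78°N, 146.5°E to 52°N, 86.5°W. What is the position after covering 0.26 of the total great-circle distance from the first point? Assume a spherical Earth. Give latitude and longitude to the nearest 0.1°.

≈ 81.3°N, 144.7°W

Convert each endpoint to a unit vector on the sphere (x = cos φ cos λ, y = cos φ sin λ, z = sin φ).
The central angle between the endpoints is δ = arccos(p₁·p₂) ≈ 0.804 rad (46.1°).
Interpolate at f = 0.26 with slerp weights a = sin((1−f)δ)/sin δ ≈ 0.778, b = sin(fδ)/sin δ ≈ 0.288.
p = a·p₁ + b·p₂ ≈ (-0.124, -0.088, 0.988); φ = arcsin(p_z) ≈ 81.26°, λ = atan2(p_y, p_x) ≈ -144.73°.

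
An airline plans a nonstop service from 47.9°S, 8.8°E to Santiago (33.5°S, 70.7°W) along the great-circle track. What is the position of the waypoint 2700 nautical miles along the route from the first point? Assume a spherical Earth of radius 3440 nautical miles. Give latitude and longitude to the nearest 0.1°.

≈ 41.8°S, 56.0°W

Convert each endpoint to a unit vector on the sphere (x = cos φ cos λ, y = cos φ sin λ, z = sin φ).
The central angle between the endpoints is δ = arccos(p₁·p₂) ≈ 1.034 rad (59.2°). The total great-circle distance is δ·R ≈ 1.034 × 3440 ≈ 3557 nmi, so the target fraction is f = 2700/3557 ≈ 0.759.
Interpolate at f ≈ 0.759 with slerp weights a = sin((1−f)δ)/sin δ ≈ 0.287, b = sin(fδ)/sin δ ≈ 0.822.
p = a·p₁ + b·p₂ ≈ (0.417, -0.618, -0.667); φ = arcsin(p_z) ≈ -41.82°, λ = atan2(p_y, p_x) ≈ -56.00°.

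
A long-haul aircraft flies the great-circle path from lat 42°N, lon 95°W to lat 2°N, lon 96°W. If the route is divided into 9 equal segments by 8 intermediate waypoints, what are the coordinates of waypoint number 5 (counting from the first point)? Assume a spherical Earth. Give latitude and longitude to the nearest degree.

≈ lat 20°N, lon 96°W

Write both endpoints as unit vectors p₁, p₂ with components (cos φ cos λ, cos φ sin λ, sin φ).
The central angle between the endpoints is δ = arccos(p₁·p₂) ≈ 0.698 rad (40.0°).
Interpolate at f = 5/9 with slerp weights a = sin((1−f)δ)/sin δ ≈ 0.475, b = sin(fδ)/sin δ ≈ 0.588.
p = a·p₁ + b·p₂ ≈ (-0.092, -0.936, 0.338); φ = arcsin(p_z) ≈ 19.78°, λ = atan2(p_y, p_x) ≈ -95.62°.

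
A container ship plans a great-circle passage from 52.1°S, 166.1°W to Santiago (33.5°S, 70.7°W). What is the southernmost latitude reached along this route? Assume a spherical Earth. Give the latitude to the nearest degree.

≈ 56°S

The great circle lies in the plane with unit normal n̂ = (p₁ × p₂)/|p₁ × p₂|.
Here n̂_z ≈ +0.553; the vertex latitude is φ_max = arccos|n̂_z| ≈ 56.4°.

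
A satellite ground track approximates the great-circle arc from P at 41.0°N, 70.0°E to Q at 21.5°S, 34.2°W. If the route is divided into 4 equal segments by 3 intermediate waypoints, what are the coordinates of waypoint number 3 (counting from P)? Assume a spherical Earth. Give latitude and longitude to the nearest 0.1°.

≈ 3.2°S, 11.6°W

Write both endpoints as unit vectors p₁, p₂ with components (cos φ cos λ, cos φ sin λ, sin φ).
The central angle between the endpoints is δ = arccos(p₁·p₂) ≈ 1.996 rad (114.4°).
Interpolate at f = 3/4 with slerp weights a = sin((1−f)δ)/sin δ ≈ 0.525, b = sin(fδ)/sin δ ≈ 1.095.
p = a·p₁ + b·p₂ ≈ (0.978, -0.200, -0.057); φ = arcsin(p_z) ≈ -3.24°, λ = atan2(p_y, p_x) ≈ -11.55°.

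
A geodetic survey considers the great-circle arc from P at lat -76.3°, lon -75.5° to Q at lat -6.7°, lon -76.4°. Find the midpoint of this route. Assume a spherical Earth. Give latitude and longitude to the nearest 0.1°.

Write both endpoints as unit vectors p₁, p₂ with components (cos φ cos λ, cos φ sin λ, sin φ).
The central angle between the endpoints is δ = arccos(p₁·p₂) ≈ 1.215 rad (69.6°).
Interpolate at f = 1/2 with slerp weights a = sin((1−f)δ)/sin δ ≈ 0.609, b = sin(fδ)/sin δ ≈ 0.609.
p = a·p₁ + b·p₂ ≈ (0.178, -0.727, -0.663); φ = arcsin(p_z) ≈ -41.50°, λ = atan2(p_y, p_x) ≈ -76.23°.

≈ lat -41.5°, lon -76.2°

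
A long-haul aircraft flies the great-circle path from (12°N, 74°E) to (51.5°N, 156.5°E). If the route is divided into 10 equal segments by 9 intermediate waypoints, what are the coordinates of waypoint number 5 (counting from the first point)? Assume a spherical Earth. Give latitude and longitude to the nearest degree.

≈ (39°N, 104°E)

Convert each endpoint to a unit vector on the sphere (x = cos φ cos λ, y = cos φ sin λ, z = sin φ).
The central angle between the endpoints is δ = arccos(p₁·p₂) ≈ 1.326 rad (76.0°).
Interpolate at f = 5/10 with slerp weights a = sin((1−f)δ)/sin δ ≈ 0.634, b = sin(fδ)/sin δ ≈ 0.634.
p = a·p₁ + b·p₂ ≈ (-0.191, 0.754, 0.628); φ = arcsin(p_z) ≈ 38.93°, λ = atan2(p_y, p_x) ≈ 104.22°.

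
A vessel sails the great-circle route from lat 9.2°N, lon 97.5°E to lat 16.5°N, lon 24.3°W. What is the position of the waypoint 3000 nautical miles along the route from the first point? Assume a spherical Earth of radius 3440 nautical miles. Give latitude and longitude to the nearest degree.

≈ lat 24°N, lon 47°E

Write both endpoints as unit vectors p₁, p₂ with components (cos φ cos λ, cos φ sin λ, sin φ).
The central angle between the endpoints is δ = arccos(p₁·p₂) ≈ 2.041 rad (117.0°). The total great-circle distance is δ·R ≈ 2.041 × 3440 ≈ 7022 nmi, so the target fraction is f = 3000/7022 ≈ 0.427.
Interpolate at f ≈ 0.427 with slerp weights a = sin((1−f)δ)/sin δ ≈ 1.033, b = sin(fδ)/sin δ ≈ 0.859.
p = a·p₁ + b·p₂ ≈ (0.618, 0.672, 0.409); φ = arcsin(p_z) ≈ 24.15°, λ = atan2(p_y, p_x) ≈ 47.40°.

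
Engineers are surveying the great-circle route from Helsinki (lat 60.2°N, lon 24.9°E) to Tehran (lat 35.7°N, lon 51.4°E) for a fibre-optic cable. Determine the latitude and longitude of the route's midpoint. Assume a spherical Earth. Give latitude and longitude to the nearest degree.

Write both endpoints as unit vectors p₁, p₂ with components (cos φ cos λ, cos φ sin λ, sin φ).
The central angle between the endpoints is δ = arccos(p₁·p₂) ≈ 0.521 rad (29.8°).
Interpolate at f = 1/2 with slerp weights a = sin((1−f)δ)/sin δ ≈ 0.517, b = sin(fδ)/sin δ ≈ 0.517.
p = a·p₁ + b·p₂ ≈ (0.495, 0.437, 0.751); φ = arcsin(p_z) ≈ 48.67°, λ = atan2(p_y, p_x) ≈ 41.39°.

≈ lat 49°N, lon 41°E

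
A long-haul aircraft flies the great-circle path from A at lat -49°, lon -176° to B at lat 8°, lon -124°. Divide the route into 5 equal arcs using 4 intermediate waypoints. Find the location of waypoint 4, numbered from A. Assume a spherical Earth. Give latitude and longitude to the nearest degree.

From cos δ = sin φ₁ sin φ₂ + cos φ₁ cos φ₂ cos Δλ, the central angle is δ ≈ 1.271 rad (72.8°).
Interpolate at f = 4/5 with slerp weights a = sin((1−f)δ)/sin δ ≈ 0.263, b = sin(fδ)/sin δ ≈ 0.890.
p = a·p₁ + b·p₂ ≈ (-0.665, -0.743, -0.075); φ = arcsin(p_z) ≈ -4.29°, λ = atan2(p_y, p_x) ≈ -131.84°.

≈ lat -4°, lon -132°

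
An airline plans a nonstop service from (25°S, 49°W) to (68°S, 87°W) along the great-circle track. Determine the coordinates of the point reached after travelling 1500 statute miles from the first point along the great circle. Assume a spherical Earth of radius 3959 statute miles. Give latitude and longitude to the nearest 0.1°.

From cos δ = sin φ₁ sin φ₂ + cos φ₁ cos φ₂ cos Δλ, the central angle is δ ≈ 0.851 rad (48.7°). The total great-circle distance is δ·R ≈ 0.851 × 3959 ≈ 3368 mi, so the target fraction is f = 1500/3368 ≈ 0.445.
Interpolate at f ≈ 0.445 with slerp weights a = sin((1−f)δ)/sin δ ≈ 0.605, b = sin(fδ)/sin δ ≈ 0.492.
p = a·p₁ + b·p₂ ≈ (0.369, -0.598, -0.712); φ = arcsin(p_z) ≈ -45.37°, λ = atan2(p_y, p_x) ≈ -58.30°.

≈ (45.4°S, 58.3°W)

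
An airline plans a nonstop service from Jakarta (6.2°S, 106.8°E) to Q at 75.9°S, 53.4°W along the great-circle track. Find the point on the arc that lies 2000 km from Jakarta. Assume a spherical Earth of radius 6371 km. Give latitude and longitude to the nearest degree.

≈ 24°S, 105°E

Write both endpoints as unit vectors p₁, p₂ with components (cos φ cos λ, cos φ sin λ, sin φ).
The central angle between the endpoints is δ = arccos(p₁·p₂) ≈ 1.694 rad (97.1°). The total great-circle distance is δ·R ≈ 1.694 × 6371 ≈ 10794 km, so the target fraction is f = 2000/10794 ≈ 0.185.
Interpolate at f ≈ 0.185 with slerp weights a = sin((1−f)δ)/sin δ ≈ 0.989, b = sin(fδ)/sin δ ≈ 0.311.
p = a·p₁ + b·p₂ ≈ (-0.239, 0.881, -0.409); φ = arcsin(p_z) ≈ -24.12°, λ = atan2(p_y, p_x) ≈ 105.19°.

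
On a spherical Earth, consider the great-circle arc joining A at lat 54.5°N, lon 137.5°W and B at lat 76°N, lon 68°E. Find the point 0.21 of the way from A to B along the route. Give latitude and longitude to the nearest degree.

≈ lat 65°N, lon 141°W

From cos δ = sin φ₁ sin φ₂ + cos φ₁ cos φ₂ cos Δλ, the central angle is δ ≈ 0.846 rad (48.5°).
Interpolate at f = 0.21 with slerp weights a = sin((1−f)δ)/sin δ ≈ 0.828, b = sin(fδ)/sin δ ≈ 0.236.
p = a·p₁ + b·p₂ ≈ (-0.333, -0.272, 0.903); φ = arcsin(p_z) ≈ 64.54°, λ = atan2(p_y, p_x) ≈ -140.78°.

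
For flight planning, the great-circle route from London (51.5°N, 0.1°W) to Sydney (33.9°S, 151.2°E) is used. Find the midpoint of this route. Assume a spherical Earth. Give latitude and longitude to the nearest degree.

≈ 29°N, 105°E

Write both endpoints as unit vectors p₁, p₂ with components (cos φ cos λ, cos φ sin λ, sin φ).
The central angle between the endpoints is δ = arccos(p₁·p₂) ≈ 2.668 rad (152.8°).
Interpolate at f = 1/2 with slerp weights a = sin((1−f)δ)/sin δ ≈ 2.129, b = sin(fδ)/sin δ ≈ 2.129.
p = a·p₁ + b·p₂ ≈ (-0.223, 0.849, 0.479); φ = arcsin(p_z) ≈ 28.61°, λ = atan2(p_y, p_x) ≈ 104.73°.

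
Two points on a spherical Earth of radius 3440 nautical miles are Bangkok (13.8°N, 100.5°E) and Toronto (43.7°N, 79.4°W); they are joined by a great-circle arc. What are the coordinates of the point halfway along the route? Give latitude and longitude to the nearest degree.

From cos δ = sin φ₁ sin φ₂ + cos φ₁ cos φ₂ cos Δλ, the central angle is δ ≈ 2.138 rad (122.5°).
Interpolate at f = 1/2 with slerp weights a = sin((1−f)δ)/sin δ ≈ 1.040, b = sin(fδ)/sin δ ≈ 1.040.
p = a·p₁ + b·p₂ ≈ (-0.046, 0.254, 0.966); φ = arcsin(p_z) ≈ 75.05°, λ = atan2(p_y, p_x) ≈ 100.21°.

≈ (75°N, 100°E)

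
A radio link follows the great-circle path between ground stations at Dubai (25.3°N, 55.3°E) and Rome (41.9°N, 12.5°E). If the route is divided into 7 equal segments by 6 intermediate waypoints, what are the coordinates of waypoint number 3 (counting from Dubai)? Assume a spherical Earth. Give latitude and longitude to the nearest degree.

≈ (34°N, 39°E)

The haversine formula gives a central angle δ ≈ 0.677 rad (38.8°) between the endpoints.
Interpolate at f = 3/7 with slerp weights a = sin((1−f)δ)/sin δ ≈ 0.602, b = sin(fδ)/sin δ ≈ 0.457.
p = a·p₁ + b·p₂ ≈ (0.642, 0.521, 0.562); φ = arcsin(p_z) ≈ 34.22°, λ = atan2(p_y, p_x) ≈ 39.08°.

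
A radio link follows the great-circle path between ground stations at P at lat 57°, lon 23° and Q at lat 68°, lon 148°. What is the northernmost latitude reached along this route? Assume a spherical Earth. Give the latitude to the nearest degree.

The great circle lies in the plane with unit normal n̂ = (p₁ × p₂)/|p₁ × p₂|.
Here n̂_z ≈ +0.223; the vertex latitude is φ_max = arccos|n̂_z| ≈ 77.1°.
Check via Clairaut: cos φ_max = |cos φ₁| · sin C = cos(57.0°)·sin(24.1°) ≈ 0.223, again giving ≈ 77.1°.

≈ 77°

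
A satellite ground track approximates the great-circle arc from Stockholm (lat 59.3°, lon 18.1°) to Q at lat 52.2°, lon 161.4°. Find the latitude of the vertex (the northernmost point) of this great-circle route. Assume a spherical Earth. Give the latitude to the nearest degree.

≈ 78°

The great circle lies in the plane with unit normal n̂ = (p₁ × p₂)/|p₁ × p₂|.
Here n̂_z ≈ +0.207; the vertex latitude is φ_max = arccos|n̂_z| ≈ 78.1°.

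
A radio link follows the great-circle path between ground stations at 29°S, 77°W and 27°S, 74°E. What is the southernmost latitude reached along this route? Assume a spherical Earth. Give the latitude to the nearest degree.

The great circle lies in the plane with unit normal n̂ = (p₁ × p₂)/|p₁ × p₂|.
Here n̂_z ≈ +0.426; the vertex latitude is φ_max = arccos|n̂_z| ≈ 64.8°.
Check via Clairaut: cos φ_max = |cos φ₁| · sin C = cos(29.0°)·sin(150.9°) ≈ 0.426, again giving ≈ 64.8°.

≈ 65°S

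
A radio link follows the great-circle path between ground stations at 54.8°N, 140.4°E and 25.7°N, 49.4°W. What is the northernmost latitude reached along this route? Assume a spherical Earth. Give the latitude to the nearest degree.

≈ 85°N

The great circle lies in the plane with unit normal n̂ = (p₁ × p₂)/|p₁ × p₂|.
Here n̂_z ≈ +0.090; the vertex latitude is φ_max = arccos|n̂_z| ≈ 84.9°.
Check via Clairaut: cos φ_max = |cos φ₁| · sin C = cos(54.8°)·sin(8.9°) ≈ 0.090, again giving ≈ 84.9°.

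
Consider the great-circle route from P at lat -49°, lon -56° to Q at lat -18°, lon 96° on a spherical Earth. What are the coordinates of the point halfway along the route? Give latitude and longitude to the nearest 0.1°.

≈ lat -65.6°, lon 56.4°

Convert each endpoint to a unit vector on the sphere (x = cos φ cos λ, y = cos φ sin λ, z = sin φ).
The central angle between the endpoints is δ = arccos(p₁·p₂) ≈ 1.894 rad (108.5°).
Interpolate at f = 1/2 with slerp weights a = sin((1−f)δ)/sin δ ≈ 0.856, b = sin(fδ)/sin δ ≈ 0.856.
p = a·p₁ + b·p₂ ≈ (0.229, 0.344, -0.911); φ = arcsin(p_z) ≈ -65.59°, λ = atan2(p_y, p_x) ≈ 56.36°.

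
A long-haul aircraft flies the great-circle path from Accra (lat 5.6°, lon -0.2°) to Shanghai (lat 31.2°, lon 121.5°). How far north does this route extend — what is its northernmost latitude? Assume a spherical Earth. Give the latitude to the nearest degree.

The great circle lies in the plane with unit normal n̂ = (p₁ × p₂)/|p₁ × p₂|.
Here n̂_z ≈ +0.789; the vertex latitude is φ_max = arccos|n̂_z| ≈ 37.9°.

≈ 38°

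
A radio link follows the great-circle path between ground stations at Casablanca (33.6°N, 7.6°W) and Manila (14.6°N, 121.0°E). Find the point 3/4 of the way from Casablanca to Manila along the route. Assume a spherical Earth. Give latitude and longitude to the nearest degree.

≈ (33°N, 98°E)

Convert each endpoint to a unit vector on the sphere (x = cos φ cos λ, y = cos φ sin λ, z = sin φ).
The central angle between the endpoints is δ = arccos(p₁·p₂) ≈ 1.943 rad (111.3°).
Interpolate at f = 3/4 with slerp weights a = sin((1−f)δ)/sin δ ≈ 0.501, b = sin(fδ)/sin δ ≈ 1.066.
p = a·p₁ + b·p₂ ≈ (-0.118, 0.829, 0.546); φ = arcsin(p_z) ≈ 33.10°, λ = atan2(p_y, p_x) ≈ 98.09°.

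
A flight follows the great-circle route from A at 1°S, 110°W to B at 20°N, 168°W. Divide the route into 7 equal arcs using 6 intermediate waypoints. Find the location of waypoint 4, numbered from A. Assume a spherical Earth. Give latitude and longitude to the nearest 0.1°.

Write both endpoints as unit vectors p₁, p₂ with components (cos φ cos λ, cos φ sin λ, sin φ).
The central angle between the endpoints is δ = arccos(p₁·p₂) ≈ 1.057 rad (60.5°).
Interpolate at f = 4/7 with slerp weights a = sin((1−f)δ)/sin δ ≈ 0.502, b = sin(fδ)/sin δ ≈ 0.652.
p = a·p₁ + b·p₂ ≈ (-0.771, -0.599, 0.214); φ = arcsin(p_z) ≈ 12.37°, λ = atan2(p_y, p_x) ≈ -142.14°.

≈ 12.4°N, 142.1°W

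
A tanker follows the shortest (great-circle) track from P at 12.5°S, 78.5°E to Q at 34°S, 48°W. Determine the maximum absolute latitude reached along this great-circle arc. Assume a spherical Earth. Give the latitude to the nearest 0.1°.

The great circle lies in the plane with unit normal n̂ = (p₁ × p₂)/|p₁ × p₂|.
Here n̂_z ≈ -0.698; the vertex latitude is φ_max = arccos|n̂_z| ≈ 45.8°.

≈ 45.8°S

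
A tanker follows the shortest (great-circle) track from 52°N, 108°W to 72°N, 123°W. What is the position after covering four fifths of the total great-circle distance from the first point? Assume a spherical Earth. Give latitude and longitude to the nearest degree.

Convert each endpoint to a unit vector on the sphere (x = cos φ cos λ, y = cos φ sin λ, z = sin φ).
The central angle between the endpoints is δ = arccos(p₁·p₂) ≈ 0.368 rad (21.1°).
Interpolate at f = 4/5 with slerp weights a = sin((1−f)δ)/sin δ ≈ 0.204, b = sin(fδ)/sin δ ≈ 0.807.
p = a·p₁ + b·p₂ ≈ (-0.175, -0.329, 0.928); φ = arcsin(p_z) ≈ 68.15°, λ = atan2(p_y, p_x) ≈ -117.98°.

≈ 68°N, 118°W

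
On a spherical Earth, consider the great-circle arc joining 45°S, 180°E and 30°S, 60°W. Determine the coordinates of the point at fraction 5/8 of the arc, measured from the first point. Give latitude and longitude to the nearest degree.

≈ 52°S, 93°W

Write both endpoints as unit vectors p₁, p₂ with components (cos φ cos λ, cos φ sin λ, sin φ).
The central angle between the endpoints is δ = arccos(p₁·p₂) ≈ 1.523 rad (87.3°).
Interpolate at f = 5/8 with slerp weights a = sin((1−f)δ)/sin δ ≈ 0.541, b = sin(fδ)/sin δ ≈ 0.816.
p = a·p₁ + b·p₂ ≈ (-0.030, -0.612, -0.791); φ = arcsin(p_z) ≈ -52.24°, λ = atan2(p_y, p_x) ≈ -92.77°.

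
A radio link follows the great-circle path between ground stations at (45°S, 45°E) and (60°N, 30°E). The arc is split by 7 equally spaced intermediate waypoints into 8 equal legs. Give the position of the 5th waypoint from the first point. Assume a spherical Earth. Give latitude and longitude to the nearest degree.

≈ (21°N, 37°E)

Convert each endpoint to a unit vector on the sphere (x = cos φ cos λ, y = cos φ sin λ, z = sin φ).
The central angle between the endpoints is δ = arccos(p₁·p₂) ≈ 1.845 rad (105.7°).
Interpolate at f = 5/8 with slerp weights a = sin((1−f)δ)/sin δ ≈ 0.663, b = sin(fδ)/sin δ ≈ 0.950.
p = a·p₁ + b·p₂ ≈ (0.743, 0.569, 0.354); φ = arcsin(p_z) ≈ 20.71°, λ = atan2(p_y, p_x) ≈ 37.45°.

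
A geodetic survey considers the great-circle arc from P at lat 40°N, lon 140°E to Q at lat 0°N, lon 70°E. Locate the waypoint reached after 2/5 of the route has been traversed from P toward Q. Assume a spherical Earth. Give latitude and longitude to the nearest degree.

Write both endpoints as unit vectors p₁, p₂ with components (cos φ cos λ, cos φ sin λ, sin φ).
The central angle between the endpoints is δ = arccos(p₁·p₂) ≈ 1.306 rad (74.8°).
Interpolate at f = 2/5 with slerp weights a = sin((1−f)δ)/sin δ ≈ 0.731, b = sin(fδ)/sin δ ≈ 0.517.
p = a·p₁ + b·p₂ ≈ (-0.252, 0.846, 0.470); φ = arcsin(p_z) ≈ 28.04°, λ = atan2(p_y, p_x) ≈ 106.61°.

≈ lat 28°N, lon 107°E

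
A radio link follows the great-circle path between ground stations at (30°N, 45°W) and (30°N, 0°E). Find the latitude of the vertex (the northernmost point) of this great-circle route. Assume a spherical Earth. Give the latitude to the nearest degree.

The great circle lies in the plane with unit normal n̂ = (p₁ × p₂)/|p₁ × p₂|.
Here n̂_z ≈ +0.848; the vertex latitude is φ_max = arccos|n̂_z| ≈ 32.0°.

≈ 32°N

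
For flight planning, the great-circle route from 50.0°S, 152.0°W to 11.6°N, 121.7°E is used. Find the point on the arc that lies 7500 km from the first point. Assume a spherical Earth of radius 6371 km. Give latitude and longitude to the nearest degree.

Write both endpoints as unit vectors p₁, p₂ with components (cos φ cos λ, cos φ sin λ, sin φ).
The central angle between the endpoints is δ = arccos(p₁·p₂) ≈ 1.684 rad (96.5°). The total great-circle distance is δ·R ≈ 1.684 × 6371 ≈ 10732 km, so the target fraction is f = 7500/10732 ≈ 0.699.
Interpolate at f ≈ 0.699 with slerp weights a = sin((1−f)δ)/sin δ ≈ 0.489, b = sin(fδ)/sin δ ≈ 0.930.
p = a·p₁ + b·p₂ ≈ (-0.756, 0.627, -0.188); φ = arcsin(p_z) ≈ -10.81°, λ = atan2(p_y, p_x) ≈ 140.32°.

≈ 11°S, 140°E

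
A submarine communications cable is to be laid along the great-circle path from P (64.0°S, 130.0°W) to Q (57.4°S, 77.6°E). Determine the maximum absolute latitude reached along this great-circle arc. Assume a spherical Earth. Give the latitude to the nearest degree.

≈ 82°S

The great circle lies in the plane with unit normal n̂ = (p₁ × p₂)/|p₁ × p₂|.
Here n̂_z ≈ -0.131; the vertex latitude is φ_max = arccos|n̂_z| ≈ 82.5°.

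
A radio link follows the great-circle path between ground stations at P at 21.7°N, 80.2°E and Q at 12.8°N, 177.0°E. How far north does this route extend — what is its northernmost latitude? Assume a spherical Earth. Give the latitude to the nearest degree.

≈ 26°N

The great circle lies in the plane with unit normal n̂ = (p₁ × p₂)/|p₁ × p₂|.
Here n̂_z ≈ +0.900; the vertex latitude is φ_max = arccos|n̂_z| ≈ 25.8°.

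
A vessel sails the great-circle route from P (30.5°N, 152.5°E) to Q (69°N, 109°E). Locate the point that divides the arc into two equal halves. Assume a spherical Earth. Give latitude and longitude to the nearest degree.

From cos δ = sin φ₁ sin φ₂ + cos φ₁ cos φ₂ cos Δλ, the central angle is δ ≈ 0.798 rad (45.7°).
Interpolate at f = 1/2 with slerp weights a = sin((1−f)δ)/sin δ ≈ 0.543, b = sin(fδ)/sin δ ≈ 0.543.
p = a·p₁ + b·p₂ ≈ (-0.478, 0.400, 0.782); φ = arcsin(p_z) ≈ 51.45°, λ = atan2(p_y, p_x) ≈ 140.10°.

≈ (51°N, 140°E)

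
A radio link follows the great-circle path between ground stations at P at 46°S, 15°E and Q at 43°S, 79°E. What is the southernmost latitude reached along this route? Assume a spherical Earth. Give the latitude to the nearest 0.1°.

The great circle lies in the plane with unit normal n̂ = (p₁ × p₂)/|p₁ × p₂|.
Here n̂_z ≈ +0.652; the vertex latitude is φ_max = arccos|n̂_z| ≈ 49.3°.
Check via Clairaut: cos φ_max = |cos φ₁| · sin C = cos(46.0°)·sin(110.3°) ≈ 0.652, again giving ≈ 49.3°.

≈ 49.3°S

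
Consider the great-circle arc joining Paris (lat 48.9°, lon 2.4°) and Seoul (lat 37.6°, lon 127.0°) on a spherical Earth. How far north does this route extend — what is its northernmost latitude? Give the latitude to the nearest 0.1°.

The great circle lies in the plane with unit normal n̂ = (p₁ × p₂)/|p₁ × p₂|.
Here n̂_z ≈ +0.435; the vertex latitude is φ_max = arccos|n̂_z| ≈ 64.2°.
Check via Clairaut: cos φ_max = |cos φ₁| · sin C = cos(48.9°)·sin(41.4°) ≈ 0.435, again giving ≈ 64.2°.

≈ 64.2°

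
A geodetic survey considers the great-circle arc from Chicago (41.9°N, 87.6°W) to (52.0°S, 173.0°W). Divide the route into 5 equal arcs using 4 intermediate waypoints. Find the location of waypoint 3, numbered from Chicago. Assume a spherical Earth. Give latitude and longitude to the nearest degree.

Convert each endpoint to a unit vector on the sphere (x = cos φ cos λ, y = cos φ sin λ, z = sin φ).
The central angle between the endpoints is δ = arccos(p₁·p₂) ≈ 2.082 rad (119.3°).
Interpolate at f = 3/5 with slerp weights a = sin((1−f)δ)/sin δ ≈ 0.849, b = sin(fδ)/sin δ ≈ 1.088.
p = a·p₁ + b·p₂ ≈ (-0.638, -0.713, -0.291); φ = arcsin(p_z) ≈ -16.90°, λ = atan2(p_y, p_x) ≈ -131.86°.

≈ (17°S, 132°W)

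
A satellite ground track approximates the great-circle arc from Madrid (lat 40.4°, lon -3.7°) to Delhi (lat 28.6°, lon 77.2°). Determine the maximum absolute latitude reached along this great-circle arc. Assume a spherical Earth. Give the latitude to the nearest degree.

≈ 43°

The great circle lies in the plane with unit normal n̂ = (p₁ × p₂)/|p₁ × p₂|.
Here n̂_z ≈ +0.726; the vertex latitude is φ_max = arccos|n̂_z| ≈ 43.4°.
Check via Clairaut: cos φ_max = |cos φ₁| · sin C = cos(40.4°)·sin(72.4°) ≈ 0.726, again giving ≈ 43.4°.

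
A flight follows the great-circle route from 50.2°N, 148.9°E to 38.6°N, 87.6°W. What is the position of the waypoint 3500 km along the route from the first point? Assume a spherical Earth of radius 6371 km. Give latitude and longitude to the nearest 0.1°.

≈ 64.8°N, 156.5°W

From cos δ = sin φ₁ sin φ₂ + cos φ₁ cos φ₂ cos Δλ, the central angle is δ ≈ 1.366 rad (78.3°). The total great-circle distance is δ·R ≈ 1.366 × 6371 ≈ 8704 km, so the target fraction is f = 3500/8704 ≈ 0.402.
Interpolate at f ≈ 0.402 with slerp weights a = sin((1−f)δ)/sin δ ≈ 0.744, b = sin(fδ)/sin δ ≈ 0.533.
p = a·p₁ + b·p₂ ≈ (-0.391, -0.170, 0.905); φ = arcsin(p_z) ≈ 64.78°, λ = atan2(p_y, p_x) ≈ -156.45°.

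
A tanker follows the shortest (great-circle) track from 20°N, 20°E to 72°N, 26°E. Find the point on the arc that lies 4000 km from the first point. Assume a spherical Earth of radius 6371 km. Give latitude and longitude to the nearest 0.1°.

Convert each endpoint to a unit vector on the sphere (x = cos φ cos λ, y = cos φ sin λ, z = sin φ).
The central angle between the endpoints is δ = arccos(p₁·p₂) ≈ 0.910 rad (52.1°). The total great-circle distance is δ·R ≈ 0.910 × 6371 ≈ 5795 km, so the target fraction is f = 4000/5795 ≈ 0.690.
Interpolate at f ≈ 0.690 with slerp weights a = sin((1−f)δ)/sin δ ≈ 0.352, b = sin(fδ)/sin δ ≈ 0.744.
p = a·p₁ + b·p₂ ≈ (0.518, 0.214, 0.828); φ = arcsin(p_z) ≈ 55.93°, λ = atan2(p_y, p_x) ≈ 22.46°.

≈ 55.9°N, 22.5°E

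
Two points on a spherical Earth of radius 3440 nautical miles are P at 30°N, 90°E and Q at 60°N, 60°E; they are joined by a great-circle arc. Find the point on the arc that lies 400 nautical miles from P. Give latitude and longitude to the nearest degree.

≈ 36°N, 87°E

Convert each endpoint to a unit vector on the sphere (x = cos φ cos λ, y = cos φ sin λ, z = sin φ).
The central angle between the endpoints is δ = arccos(p₁·p₂) ≈ 0.630 rad (36.1°). The total great-circle distance is δ·R ≈ 0.630 × 3440 ≈ 2167 nmi, so the target fraction is f = 400/2167 ≈ 0.185.
Interpolate at f ≈ 0.185 with slerp weights a = sin((1−f)δ)/sin δ ≈ 0.834, b = sin(fδ)/sin δ ≈ 0.197.
p = a·p₁ + b·p₂ ≈ (0.049, 0.808, 0.588); φ = arcsin(p_z) ≈ 35.99°, λ = atan2(p_y, p_x) ≈ 86.51°.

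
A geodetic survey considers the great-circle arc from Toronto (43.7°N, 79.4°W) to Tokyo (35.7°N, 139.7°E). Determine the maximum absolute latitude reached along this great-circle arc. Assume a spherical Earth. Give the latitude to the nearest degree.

The great circle lies in the plane with unit normal n̂ = (p₁ × p₂)/|p₁ × p₂|.
Here n̂_z ≈ -0.371; the vertex latitude is φ_max = arccos|n̂_z| ≈ 68.2°.
Check via Clairaut: cos φ_max = |cos φ₁| · sin C = cos(43.7°)·sin(30.9°) ≈ 0.371, again giving ≈ 68.2°.

≈ 68°N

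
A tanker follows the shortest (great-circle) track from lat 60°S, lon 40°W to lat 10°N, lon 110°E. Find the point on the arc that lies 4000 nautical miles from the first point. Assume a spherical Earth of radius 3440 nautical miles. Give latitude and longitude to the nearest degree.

Convert each endpoint to a unit vector on the sphere (x = cos φ cos λ, y = cos φ sin λ, z = sin φ).
The central angle between the endpoints is δ = arccos(p₁·p₂) ≈ 2.186 rad (125.2°). The total great-circle distance is δ·R ≈ 2.186 × 3440 ≈ 7519 nmi, so the target fraction is f = 4000/7519 ≈ 0.532.
Interpolate at f ≈ 0.532 with slerp weights a = sin((1−f)δ)/sin δ ≈ 1.045, b = sin(fδ)/sin δ ≈ 1.124.
p = a·p₁ + b·p₂ ≈ (0.022, 0.704, -0.710); φ = arcsin(p_z) ≈ -45.22°, λ = atan2(p_y, p_x) ≈ 88.23°.

≈ lat 45°S, lon 88°E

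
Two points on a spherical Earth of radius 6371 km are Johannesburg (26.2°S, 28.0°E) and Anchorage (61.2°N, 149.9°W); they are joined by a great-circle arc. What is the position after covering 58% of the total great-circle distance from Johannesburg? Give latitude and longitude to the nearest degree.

≈ 58°N, 25°E

From cos δ = sin φ₁ sin φ₂ + cos φ₁ cos φ₂ cos Δλ, the central angle is δ ≈ 2.530 rad (145.0°).
Interpolate at f = 0.58 with slerp weights a = sin((1−f)δ)/sin δ ≈ 1.522, b = sin(fδ)/sin δ ≈ 1.733.
p = a·p₁ + b·p₂ ≈ (0.484, 0.222, 0.847); φ = arcsin(p_z) ≈ 57.84°, λ = atan2(p_y, p_x) ≈ 24.71°.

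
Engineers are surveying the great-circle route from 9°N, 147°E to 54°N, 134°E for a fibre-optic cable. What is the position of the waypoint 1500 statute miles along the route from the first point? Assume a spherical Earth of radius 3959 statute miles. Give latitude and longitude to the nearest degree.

From cos δ = sin φ₁ sin φ₂ + cos φ₁ cos φ₂ cos Δλ, the central angle is δ ≈ 0.806 rad (46.2°). The total great-circle distance is δ·R ≈ 0.806 × 3959 ≈ 3192 mi, so the target fraction is f = 1500/3192 ≈ 0.470.
Interpolate at f ≈ 0.470 with slerp weights a = sin((1−f)δ)/sin δ ≈ 0.574, b = sin(fδ)/sin δ ≈ 0.513.
p = a·p₁ + b·p₂ ≈ (-0.685, 0.526, 0.504); φ = arcsin(p_z) ≈ 30.30°, λ = atan2(p_y, p_x) ≈ 142.50°.

≈ 30°N, 142°E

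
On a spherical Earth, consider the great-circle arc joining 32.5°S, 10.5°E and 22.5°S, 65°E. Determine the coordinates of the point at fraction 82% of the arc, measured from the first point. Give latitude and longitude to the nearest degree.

≈ 26°S, 56°E

From cos δ = sin φ₁ sin φ₂ + cos φ₁ cos φ₂ cos Δλ, the central angle is δ ≈ 0.853 rad (48.8°).
Interpolate at f = 0.82 with slerp weights a = sin((1−f)δ)/sin δ ≈ 0.203, b = sin(fδ)/sin δ ≈ 0.855.
p = a·p₁ + b·p₂ ≈ (0.502, 0.747, -0.436); φ = arcsin(p_z) ≈ -25.86°, λ = atan2(p_y, p_x) ≈ 56.09°.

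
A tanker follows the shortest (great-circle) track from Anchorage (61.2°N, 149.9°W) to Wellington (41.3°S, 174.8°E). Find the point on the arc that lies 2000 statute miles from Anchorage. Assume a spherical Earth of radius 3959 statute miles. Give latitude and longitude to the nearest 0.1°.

Convert each endpoint to a unit vector on the sphere (x = cos φ cos λ, y = cos φ sin λ, z = sin φ).
The central angle between the endpoints is δ = arccos(p₁·p₂) ≈ 1.858 rad (106.4°). The total great-circle distance is δ·R ≈ 1.858 × 3959 ≈ 7355 mi, so the target fraction is f = 2000/7355 ≈ 0.272.
Interpolate at f ≈ 0.272 with slerp weights a = sin((1−f)δ)/sin δ ≈ 1.018, b = sin(fδ)/sin δ ≈ 0.505.
p = a·p₁ + b·p₂ ≈ (-0.802, -0.212, 0.559); φ = arcsin(p_z) ≈ 33.98°, λ = atan2(p_y, p_x) ≈ -165.22°.

≈ 34.0°N, 165.2°W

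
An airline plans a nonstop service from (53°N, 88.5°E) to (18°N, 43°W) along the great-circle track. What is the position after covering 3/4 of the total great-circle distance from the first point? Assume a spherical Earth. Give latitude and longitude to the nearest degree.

≈ (39°N, 29°W)

Convert each endpoint to a unit vector on the sphere (x = cos φ cos λ, y = cos φ sin λ, z = sin φ).
The central angle between the endpoints is δ = arccos(p₁·p₂) ≈ 1.704 rad (97.6°).
Interpolate at f = 3/4 with slerp weights a = sin((1−f)δ)/sin δ ≈ 0.417, b = sin(fδ)/sin δ ≈ 0.966.
p = a·p₁ + b·p₂ ≈ (0.678, -0.376, 0.631); φ = arcsin(p_z) ≈ 39.15°, λ = atan2(p_y, p_x) ≈ -28.98°.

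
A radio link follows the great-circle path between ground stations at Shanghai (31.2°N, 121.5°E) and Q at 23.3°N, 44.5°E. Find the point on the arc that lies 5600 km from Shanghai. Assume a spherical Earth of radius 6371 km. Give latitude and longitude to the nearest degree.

Write both endpoints as unit vectors p₁, p₂ with components (cos φ cos λ, cos φ sin λ, sin φ).
The central angle between the endpoints is δ = arccos(p₁·p₂) ≈ 1.179 rad (67.6°). The total great-circle distance is δ·R ≈ 1.179 × 6371 ≈ 7513 km, so the target fraction is f = 5600/7513 ≈ 0.745.
Interpolate at f ≈ 0.745 with slerp weights a = sin((1−f)δ)/sin δ ≈ 0.320, b = sin(fδ)/sin δ ≈ 0.833.
p = a·p₁ + b·p₂ ≈ (0.403, 0.770, 0.495); φ = arcsin(p_z) ≈ 29.69°, λ = atan2(p_y, p_x) ≈ 62.38°.

≈ 30°N, 62°E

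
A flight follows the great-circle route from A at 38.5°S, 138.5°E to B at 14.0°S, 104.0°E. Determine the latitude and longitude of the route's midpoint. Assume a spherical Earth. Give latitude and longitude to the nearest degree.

Convert each endpoint to a unit vector on the sphere (x = cos φ cos λ, y = cos φ sin λ, z = sin φ).
The central angle between the endpoints is δ = arccos(p₁·p₂) ≈ 0.682 rad (39.1°).
Interpolate at f = 1/2 with slerp weights a = sin((1−f)δ)/sin δ ≈ 0.531, b = sin(fδ)/sin δ ≈ 0.531.
p = a·p₁ + b·p₂ ≈ (-0.436, 0.775, -0.459); φ = arcsin(p_z) ≈ -27.30°, λ = atan2(p_y, p_x) ≈ 119.35°.

≈ 27°S, 119°E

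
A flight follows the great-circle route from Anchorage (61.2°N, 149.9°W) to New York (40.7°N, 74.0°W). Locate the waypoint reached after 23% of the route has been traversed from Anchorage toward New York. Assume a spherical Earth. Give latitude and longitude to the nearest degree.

The haversine formula gives a central angle δ ≈ 0.849 rad (48.7°) between the endpoints.
Interpolate at f = 0.23 with slerp weights a = sin((1−f)δ)/sin δ ≈ 0.810, b = sin(fδ)/sin δ ≈ 0.259.
p = a·p₁ + b·p₂ ≈ (-0.284, -0.384, 0.879); φ = arcsin(p_z) ≈ 61.47°, λ = atan2(p_y, p_x) ≈ -126.44°.

≈ 61°N, 126°W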